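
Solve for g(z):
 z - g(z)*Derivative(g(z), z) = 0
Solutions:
 g(z) = -sqrt(C1 + z^2)
 g(z) = sqrt(C1 + z^2)


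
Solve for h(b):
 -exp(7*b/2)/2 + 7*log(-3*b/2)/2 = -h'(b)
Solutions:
 h(b) = C1 - 7*b*log(-b)/2 + 7*b*(-log(3) + log(2) + 1)/2 + exp(7*b/2)/7


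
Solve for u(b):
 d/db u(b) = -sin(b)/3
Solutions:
 u(b) = C1 + cos(b)/3


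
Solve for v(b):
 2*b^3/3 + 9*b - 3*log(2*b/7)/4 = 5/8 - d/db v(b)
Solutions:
 v(b) = C1 - b^4/6 - 9*b^2/2 + 3*b*log(b)/4 - 3*b*log(7)/4 - b/8 + 3*b*log(2)/4


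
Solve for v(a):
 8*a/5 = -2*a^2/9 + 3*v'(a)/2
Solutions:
 v(a) = C1 + 4*a^3/81 + 8*a^2/15


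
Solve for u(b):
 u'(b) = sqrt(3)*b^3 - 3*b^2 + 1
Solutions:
 u(b) = C1 + sqrt(3)*b^4/4 - b^3 + b


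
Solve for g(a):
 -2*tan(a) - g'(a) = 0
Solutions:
 g(a) = C1 + 2*log(cos(a))


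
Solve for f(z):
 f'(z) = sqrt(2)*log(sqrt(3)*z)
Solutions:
 f(z) = C1 + sqrt(2)*z*log(z) - sqrt(2)*z + sqrt(2)*z*log(3)/2


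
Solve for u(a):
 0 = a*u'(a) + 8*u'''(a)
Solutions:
 u(a) = C1 + Integral(C2*airyai(-a/2) + C3*airybi(-a/2), a)


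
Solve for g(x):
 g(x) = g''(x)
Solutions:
 g(x) = C1*exp(-x) + C2*exp(x)


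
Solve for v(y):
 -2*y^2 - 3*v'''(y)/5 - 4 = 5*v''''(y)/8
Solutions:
 v(y) = C1 + C2*y + C3*y^2 + C4*exp(-24*y/25) - y^5/18 + 125*y^4/432 - 6005*y^3/2592


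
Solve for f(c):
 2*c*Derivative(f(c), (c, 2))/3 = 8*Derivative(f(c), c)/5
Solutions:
 f(c) = C1 + C2*c^(17/5)


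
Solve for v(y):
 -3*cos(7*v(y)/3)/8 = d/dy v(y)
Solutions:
 3*y/8 - 3*log(sin(7*v(y)/3) - 1)/14 + 3*log(sin(7*v(y)/3) + 1)/14 = C1


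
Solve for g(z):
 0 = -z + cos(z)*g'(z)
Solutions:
 g(z) = C1 + Integral(z/cos(z), z)


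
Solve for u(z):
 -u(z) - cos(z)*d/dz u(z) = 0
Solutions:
 u(z) = C1*sqrt(sin(z) - 1)/sqrt(sin(z) + 1)


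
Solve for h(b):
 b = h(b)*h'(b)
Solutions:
 h(b) = -sqrt(C1 + b^2)
 h(b) = sqrt(C1 + b^2)


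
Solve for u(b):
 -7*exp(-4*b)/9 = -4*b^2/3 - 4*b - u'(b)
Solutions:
 u(b) = C1 - 4*b^3/9 - 2*b^2 - 7*exp(-4*b)/36


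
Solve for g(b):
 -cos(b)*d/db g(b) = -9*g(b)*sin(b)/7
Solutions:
 g(b) = C1/cos(b)^(9/7)


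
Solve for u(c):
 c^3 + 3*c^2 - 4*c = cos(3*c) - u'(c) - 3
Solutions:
 u(c) = C1 - c^4/4 - c^3 + 2*c^2 - 3*c + sin(3*c)/3


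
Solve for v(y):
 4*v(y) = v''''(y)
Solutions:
 v(y) = C1*exp(-sqrt(2)*y) + C2*exp(sqrt(2)*y) + C3*sin(sqrt(2)*y) + C4*cos(sqrt(2)*y)


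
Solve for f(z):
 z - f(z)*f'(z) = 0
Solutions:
 f(z) = -sqrt(C1 + z^2)
 f(z) = sqrt(C1 + z^2)


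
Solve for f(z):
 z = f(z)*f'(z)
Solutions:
 f(z) = -sqrt(C1 + z^2)
 f(z) = sqrt(C1 + z^2)


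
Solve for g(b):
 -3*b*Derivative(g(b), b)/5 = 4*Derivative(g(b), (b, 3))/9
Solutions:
 g(b) = C1 + Integral(C2*airyai(-3*50^(1/3)*b/10) + C3*airybi(-3*50^(1/3)*b/10), b)


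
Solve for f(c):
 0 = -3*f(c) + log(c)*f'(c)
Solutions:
 f(c) = C1*exp(3*li(c))


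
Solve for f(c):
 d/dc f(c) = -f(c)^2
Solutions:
 f(c) = 1/(C1 + c)


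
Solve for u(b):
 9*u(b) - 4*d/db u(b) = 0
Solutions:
 u(b) = C1*exp(9*b/4)


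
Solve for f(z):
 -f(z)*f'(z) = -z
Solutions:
 f(z) = -sqrt(C1 + z^2)
 f(z) = sqrt(C1 + z^2)


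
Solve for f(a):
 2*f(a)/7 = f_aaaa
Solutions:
 f(a) = C1*exp(-2^(1/4)*7^(3/4)*a/7) + C2*exp(2^(1/4)*7^(3/4)*a/7) + C3*sin(2^(1/4)*7^(3/4)*a/7) + C4*cos(2^(1/4)*7^(3/4)*a/7)


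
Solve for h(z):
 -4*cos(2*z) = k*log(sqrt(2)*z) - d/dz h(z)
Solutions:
 h(z) = C1 + k*z*(log(z) - 1) + k*z*log(2)/2 + 2*sin(2*z)


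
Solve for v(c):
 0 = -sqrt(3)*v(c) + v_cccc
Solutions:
 v(c) = C1*exp(-3^(1/8)*c) + C2*exp(3^(1/8)*c) + C3*sin(3^(1/8)*c) + C4*cos(3^(1/8)*c)


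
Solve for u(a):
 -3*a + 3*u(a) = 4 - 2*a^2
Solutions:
 u(a) = -2*a^2/3 + a + 4/3


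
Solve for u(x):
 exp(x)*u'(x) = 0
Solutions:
 u(x) = C1


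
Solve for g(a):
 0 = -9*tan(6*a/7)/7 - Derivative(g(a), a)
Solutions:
 g(a) = C1 + 3*log(cos(6*a/7))/2


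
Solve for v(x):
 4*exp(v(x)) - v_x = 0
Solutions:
 v(x) = log(-1/(C1 + 4*x))


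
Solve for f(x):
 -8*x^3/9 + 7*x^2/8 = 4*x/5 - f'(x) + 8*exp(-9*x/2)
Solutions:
 f(x) = C1 + 2*x^4/9 - 7*x^3/24 + 2*x^2/5 - 16*exp(-9*x/2)/9


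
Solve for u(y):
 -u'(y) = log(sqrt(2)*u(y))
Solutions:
 2*Integral(1/(2*log(_y) + log(2)), (_y, u(y))) = C1 - y


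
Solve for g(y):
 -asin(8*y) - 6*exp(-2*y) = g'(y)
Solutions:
 g(y) = C1 - y*asin(8*y) - sqrt(1 - 64*y^2)/8 + 3*exp(-2*y)


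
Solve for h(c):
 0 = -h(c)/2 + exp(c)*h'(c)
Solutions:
 h(c) = C1*exp(-exp(-c)/2)


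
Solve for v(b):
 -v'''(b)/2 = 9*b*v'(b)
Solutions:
 v(b) = C1 + Integral(C2*airyai(-18^(1/3)*b) + C3*airybi(-18^(1/3)*b), b)


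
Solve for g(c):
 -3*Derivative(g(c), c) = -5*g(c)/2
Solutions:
 g(c) = C1*exp(5*c/6)


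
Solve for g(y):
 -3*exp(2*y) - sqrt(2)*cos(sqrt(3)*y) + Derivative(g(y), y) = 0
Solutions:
 g(y) = C1 + 3*exp(2*y)/2 + sqrt(6)*sin(sqrt(3)*y)/3


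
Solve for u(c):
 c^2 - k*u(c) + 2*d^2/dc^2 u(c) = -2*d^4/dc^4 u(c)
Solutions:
 u(c) = C1*exp(-sqrt(2)*c*sqrt(-sqrt(2*k + 1) - 1)/2) + C2*exp(sqrt(2)*c*sqrt(-sqrt(2*k + 1) - 1)/2) + C3*exp(-sqrt(2)*c*sqrt(sqrt(2*k + 1) - 1)/2) + C4*exp(sqrt(2)*c*sqrt(sqrt(2*k + 1) - 1)/2) + c^2/k + 4/k^2


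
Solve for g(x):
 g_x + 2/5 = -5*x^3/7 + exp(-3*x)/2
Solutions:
 g(x) = C1 - 5*x^4/28 - 2*x/5 - exp(-3*x)/6


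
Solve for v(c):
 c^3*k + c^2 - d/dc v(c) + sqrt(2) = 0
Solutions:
 v(c) = C1 + c^4*k/4 + c^3/3 + sqrt(2)*c


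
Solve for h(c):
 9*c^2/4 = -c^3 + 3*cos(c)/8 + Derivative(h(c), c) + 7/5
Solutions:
 h(c) = C1 + c^4/4 + 3*c^3/4 - 7*c/5 - 3*sin(c)/8


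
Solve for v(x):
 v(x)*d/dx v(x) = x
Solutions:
 v(x) = -sqrt(C1 + x^2)
 v(x) = sqrt(C1 + x^2)


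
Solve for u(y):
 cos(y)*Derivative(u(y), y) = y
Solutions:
 u(y) = C1 + Integral(y/cos(y), y)


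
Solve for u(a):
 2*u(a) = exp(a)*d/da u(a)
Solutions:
 u(a) = C1*exp(-2*exp(-a))


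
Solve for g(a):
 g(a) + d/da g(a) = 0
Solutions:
 g(a) = C1*exp(-a)


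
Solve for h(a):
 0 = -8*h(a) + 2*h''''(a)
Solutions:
 h(a) = C1*exp(-sqrt(2)*a) + C2*exp(sqrt(2)*a) + C3*sin(sqrt(2)*a) + C4*cos(sqrt(2)*a)


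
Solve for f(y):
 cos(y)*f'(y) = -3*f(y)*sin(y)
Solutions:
 f(y) = C1*cos(y)^3


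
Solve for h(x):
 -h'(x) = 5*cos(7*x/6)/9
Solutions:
 h(x) = C1 - 10*sin(7*x/6)/21


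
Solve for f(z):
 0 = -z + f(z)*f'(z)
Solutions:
 f(z) = -sqrt(C1 + z^2)
 f(z) = sqrt(C1 + z^2)


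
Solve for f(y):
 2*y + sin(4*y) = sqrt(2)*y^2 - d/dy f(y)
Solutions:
 f(y) = C1 + sqrt(2)*y^3/3 - y^2 + cos(4*y)/4


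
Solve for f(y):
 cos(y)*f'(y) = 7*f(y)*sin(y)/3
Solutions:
 f(y) = C1/cos(y)^(7/3)


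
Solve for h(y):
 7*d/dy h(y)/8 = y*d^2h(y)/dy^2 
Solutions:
 h(y) = C1 + C2*y^(15/8)


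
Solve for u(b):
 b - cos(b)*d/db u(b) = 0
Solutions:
 u(b) = C1 + Integral(b/cos(b), b)


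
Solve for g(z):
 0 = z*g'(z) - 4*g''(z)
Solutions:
 g(z) = C1 + C2*erfi(sqrt(2)*z/4)


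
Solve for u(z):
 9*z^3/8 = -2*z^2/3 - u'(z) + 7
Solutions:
 u(z) = C1 - 9*z^4/32 - 2*z^3/9 + 7*z


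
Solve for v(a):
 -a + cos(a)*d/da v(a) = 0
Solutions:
 v(a) = C1 + Integral(a/cos(a), a)


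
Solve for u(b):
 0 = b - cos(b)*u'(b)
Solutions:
 u(b) = C1 + Integral(b/cos(b), b)


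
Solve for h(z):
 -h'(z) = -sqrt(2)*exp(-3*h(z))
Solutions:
 h(z) = log(C1 + 3*sqrt(2)*z)/3
 h(z) = log((-3^(1/3) - 3^(5/6)*I)*(C1 + sqrt(2)*z)^(1/3)/2)
 h(z) = log((-3^(1/3) + 3^(5/6)*I)*(C1 + sqrt(2)*z)^(1/3)/2)


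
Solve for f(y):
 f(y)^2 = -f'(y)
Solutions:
 f(y) = 1/(C1 + y)


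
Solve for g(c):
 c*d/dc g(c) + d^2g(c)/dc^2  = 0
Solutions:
 g(c) = C1 + C2*erf(sqrt(2)*c/2)


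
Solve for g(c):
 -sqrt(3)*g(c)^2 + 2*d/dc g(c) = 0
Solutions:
 g(c) = -2/(C1 + sqrt(3)*c)


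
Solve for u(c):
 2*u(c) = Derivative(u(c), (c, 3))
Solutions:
 u(c) = C3*exp(2^(1/3)*c) + (C1*sin(2^(1/3)*sqrt(3)*c/2) + C2*cos(2^(1/3)*sqrt(3)*c/2))*exp(-2^(1/3)*c/2)


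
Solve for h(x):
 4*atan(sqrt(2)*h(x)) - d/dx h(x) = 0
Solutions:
 Integral(1/atan(sqrt(2)*_y), (_y, h(x))) = C1 + 4*x


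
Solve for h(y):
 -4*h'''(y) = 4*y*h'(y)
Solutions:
 h(y) = C1 + Integral(C2*airyai(-y) + C3*airybi(-y), y)


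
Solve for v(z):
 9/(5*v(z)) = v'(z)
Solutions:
 v(z) = -sqrt(C1 + 90*z)/5
 v(z) = sqrt(C1 + 90*z)/5


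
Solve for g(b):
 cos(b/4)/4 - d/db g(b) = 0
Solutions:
 g(b) = C1 + sin(b/4)


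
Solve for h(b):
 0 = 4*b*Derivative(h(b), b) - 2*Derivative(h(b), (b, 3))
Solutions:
 h(b) = C1 + Integral(C2*airyai(2^(1/3)*b) + C3*airybi(2^(1/3)*b), b)


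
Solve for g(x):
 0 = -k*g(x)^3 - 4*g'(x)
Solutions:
 g(x) = -sqrt(2)*sqrt(-1/(C1 - k*x))
 g(x) = sqrt(2)*sqrt(-1/(C1 - k*x))


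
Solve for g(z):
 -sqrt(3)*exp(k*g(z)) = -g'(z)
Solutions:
 g(z) = Piecewise((log(-1/(C1*k + sqrt(3)*k*z))/k, Ne(k, 0)), (nan, True))
 g(z) = Piecewise((C1 + sqrt(3)*z, Eq(k, 0)), (nan, True))


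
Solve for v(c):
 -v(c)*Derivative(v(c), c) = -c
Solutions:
 v(c) = -sqrt(C1 + c^2)
 v(c) = sqrt(C1 + c^2)


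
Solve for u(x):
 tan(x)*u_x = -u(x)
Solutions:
 u(x) = C1/sin(x)


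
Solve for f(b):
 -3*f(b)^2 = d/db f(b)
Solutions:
 f(b) = 1/(C1 + 3*b)


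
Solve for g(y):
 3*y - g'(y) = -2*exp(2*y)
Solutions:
 g(y) = C1 + 3*y^2/2 + exp(2*y)


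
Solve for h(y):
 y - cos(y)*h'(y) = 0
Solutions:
 h(y) = C1 + Integral(y/cos(y), y)


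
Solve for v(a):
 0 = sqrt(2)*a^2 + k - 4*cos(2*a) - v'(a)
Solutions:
 v(a) = C1 + sqrt(2)*a^3/3 + a*k - 2*sin(2*a)


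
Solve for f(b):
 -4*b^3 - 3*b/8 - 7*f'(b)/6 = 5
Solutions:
 f(b) = C1 - 6*b^4/7 - 9*b^2/56 - 30*b/7


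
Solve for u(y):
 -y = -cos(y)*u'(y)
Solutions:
 u(y) = C1 + Integral(y/cos(y), y)


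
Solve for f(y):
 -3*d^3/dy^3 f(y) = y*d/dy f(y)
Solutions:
 f(y) = C1 + Integral(C2*airyai(-3^(2/3)*y/3) + C3*airybi(-3^(2/3)*y/3), y)


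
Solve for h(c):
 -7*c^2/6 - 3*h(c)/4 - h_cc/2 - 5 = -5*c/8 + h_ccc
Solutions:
 h(c) = C1*exp(c*(-2 + (9*sqrt(83) + 82)^(-1/3) + (9*sqrt(83) + 82)^(1/3))/12)*sin(sqrt(3)*c*(-(9*sqrt(83) + 82)^(1/3) + (9*sqrt(83) + 82)^(-1/3))/12) + C2*exp(c*(-2 + (9*sqrt(83) + 82)^(-1/3) + (9*sqrt(83) + 82)^(1/3))/12)*cos(sqrt(3)*c*(-(9*sqrt(83) + 82)^(1/3) + (9*sqrt(83) + 82)^(-1/3))/12) + C3*exp(-c*((9*sqrt(83) + 82)^(-1/3) + 1 + (9*sqrt(83) + 82)^(1/3))/6) - 14*c^2/9 + 5*c/6 - 124/27


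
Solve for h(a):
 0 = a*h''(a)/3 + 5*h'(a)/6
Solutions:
 h(a) = C1 + C2/a^(3/2)


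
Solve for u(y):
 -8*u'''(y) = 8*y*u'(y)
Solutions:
 u(y) = C1 + Integral(C2*airyai(-y) + C3*airybi(-y), y)


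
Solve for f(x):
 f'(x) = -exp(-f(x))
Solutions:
 f(x) = log(C1 - x)


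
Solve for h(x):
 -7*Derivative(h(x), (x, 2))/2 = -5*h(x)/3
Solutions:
 h(x) = C1*exp(-sqrt(210)*x/21) + C2*exp(sqrt(210)*x/21)


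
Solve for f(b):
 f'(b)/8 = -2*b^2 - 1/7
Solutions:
 f(b) = C1 - 16*b^3/3 - 8*b/7


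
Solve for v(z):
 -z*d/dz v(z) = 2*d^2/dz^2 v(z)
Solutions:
 v(z) = C1 + C2*erf(z/2)


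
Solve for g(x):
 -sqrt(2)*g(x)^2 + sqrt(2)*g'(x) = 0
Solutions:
 g(x) = -1/(C1 + x)


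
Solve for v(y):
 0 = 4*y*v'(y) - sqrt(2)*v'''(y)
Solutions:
 v(y) = C1 + Integral(C2*airyai(sqrt(2)*y) + C3*airybi(sqrt(2)*y), y)


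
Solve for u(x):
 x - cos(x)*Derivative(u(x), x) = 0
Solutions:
 u(x) = C1 + Integral(x/cos(x), x)


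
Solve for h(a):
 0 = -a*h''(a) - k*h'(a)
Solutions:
 h(a) = C1 + a^(1 - re(k))*(C2*sin(log(a)*Abs(im(k))) + C3*cos(log(a)*im(k)))


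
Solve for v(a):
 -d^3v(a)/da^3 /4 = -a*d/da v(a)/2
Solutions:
 v(a) = C1 + Integral(C2*airyai(2^(1/3)*a) + C3*airybi(2^(1/3)*a), a)


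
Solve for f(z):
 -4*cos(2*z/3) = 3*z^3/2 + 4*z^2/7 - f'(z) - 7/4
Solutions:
 f(z) = C1 + 3*z^4/8 + 4*z^3/21 - 7*z/4 + 6*sin(2*z/3)


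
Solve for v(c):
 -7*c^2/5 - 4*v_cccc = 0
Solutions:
 v(c) = C1 + C2*c + C3*c^2 + C4*c^3 - 7*c^6/7200


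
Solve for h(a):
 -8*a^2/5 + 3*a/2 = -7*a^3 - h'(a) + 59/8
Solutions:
 h(a) = C1 - 7*a^4/4 + 8*a^3/15 - 3*a^2/4 + 59*a/8


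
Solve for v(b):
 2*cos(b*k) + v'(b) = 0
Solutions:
 v(b) = C1 - 2*sin(b*k)/k


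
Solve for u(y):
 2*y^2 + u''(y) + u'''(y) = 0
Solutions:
 u(y) = C1 + C2*y + C3*exp(-y) - y^4/6 + 2*y^3/3 - 2*y^2


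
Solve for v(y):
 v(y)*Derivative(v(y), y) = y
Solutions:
 v(y) = -sqrt(C1 + y^2)
 v(y) = sqrt(C1 + y^2)


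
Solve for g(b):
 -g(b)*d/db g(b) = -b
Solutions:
 g(b) = -sqrt(C1 + b^2)
 g(b) = sqrt(C1 + b^2)


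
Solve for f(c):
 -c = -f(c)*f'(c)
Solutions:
 f(c) = -sqrt(C1 + c^2)
 f(c) = sqrt(C1 + c^2)


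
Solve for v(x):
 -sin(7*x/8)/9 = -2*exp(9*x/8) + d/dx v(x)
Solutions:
 v(x) = C1 + 16*exp(9*x/8)/9 + 8*cos(7*x/8)/63


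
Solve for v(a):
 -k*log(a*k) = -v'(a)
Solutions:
 v(a) = C1 + a*k*log(a*k) - a*k


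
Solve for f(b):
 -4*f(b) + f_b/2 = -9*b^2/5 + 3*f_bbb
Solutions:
 f(b) = C1*exp(b*((sqrt(5182)/4 + 18)^(-1/3) + 2*(sqrt(5182)/4 + 18)^(1/3))/12)*sin(sqrt(3)*b*(-2*(sqrt(5182)/4 + 18)^(1/3) + (sqrt(5182)/4 + 18)^(-1/3))/12) + C2*exp(b*((sqrt(5182)/4 + 18)^(-1/3) + 2*(sqrt(5182)/4 + 18)^(1/3))/12)*cos(sqrt(3)*b*(-2*(sqrt(5182)/4 + 18)^(1/3) + (sqrt(5182)/4 + 18)^(-1/3))/12) + C3*exp(-b*((sqrt(5182)/4 + 18)^(-1/3) + 2*(sqrt(5182)/4 + 18)^(1/3))/6) + 9*b^2/20 + 9*b/80 + 9/640


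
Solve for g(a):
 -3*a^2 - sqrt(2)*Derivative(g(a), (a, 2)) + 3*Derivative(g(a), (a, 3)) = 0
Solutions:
 g(a) = C1 + C2*a + C3*exp(sqrt(2)*a/3) - sqrt(2)*a^4/8 - 3*a^3/2 - 27*sqrt(2)*a^2/4


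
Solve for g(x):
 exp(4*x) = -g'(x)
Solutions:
 g(x) = C1 - exp(4*x)/4


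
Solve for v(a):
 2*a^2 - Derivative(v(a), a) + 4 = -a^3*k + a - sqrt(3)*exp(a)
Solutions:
 v(a) = C1 + a^4*k/4 + 2*a^3/3 - a^2/2 + 4*a + sqrt(3)*exp(a)


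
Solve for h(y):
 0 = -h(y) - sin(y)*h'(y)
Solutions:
 h(y) = C1*sqrt(cos(y) + 1)/sqrt(cos(y) - 1)


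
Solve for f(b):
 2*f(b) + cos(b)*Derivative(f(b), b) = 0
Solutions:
 f(b) = C1*(sin(b) - 1)/(sin(b) + 1)


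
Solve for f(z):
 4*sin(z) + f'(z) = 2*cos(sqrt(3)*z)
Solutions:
 f(z) = C1 + 2*sqrt(3)*sin(sqrt(3)*z)/3 + 4*cos(z)


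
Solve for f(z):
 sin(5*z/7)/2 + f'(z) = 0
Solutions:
 f(z) = C1 + 7*cos(5*z/7)/10


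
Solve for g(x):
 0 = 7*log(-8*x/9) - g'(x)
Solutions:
 g(x) = C1 + 7*x*log(-x) + 7*x*(-2*log(3) - 1 + 3*log(2))


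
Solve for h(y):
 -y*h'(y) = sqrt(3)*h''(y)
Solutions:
 h(y) = C1 + C2*erf(sqrt(2)*3^(3/4)*y/6)


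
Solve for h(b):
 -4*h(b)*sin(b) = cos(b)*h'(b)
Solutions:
 h(b) = C1*cos(b)^4


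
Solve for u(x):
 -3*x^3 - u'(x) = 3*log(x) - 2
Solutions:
 u(x) = C1 - 3*x^4/4 - 3*x*log(x) + 5*x


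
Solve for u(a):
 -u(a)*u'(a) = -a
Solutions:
 u(a) = -sqrt(C1 + a^2)
 u(a) = sqrt(C1 + a^2)


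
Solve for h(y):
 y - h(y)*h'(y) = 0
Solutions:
 h(y) = -sqrt(C1 + y^2)
 h(y) = sqrt(C1 + y^2)


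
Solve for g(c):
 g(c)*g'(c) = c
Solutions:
 g(c) = -sqrt(C1 + c^2)
 g(c) = sqrt(C1 + c^2)


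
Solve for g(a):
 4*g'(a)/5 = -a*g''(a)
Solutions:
 g(a) = C1 + C2*a^(1/5)


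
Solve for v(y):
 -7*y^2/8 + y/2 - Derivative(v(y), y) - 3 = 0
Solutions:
 v(y) = C1 - 7*y^3/24 + y^2/4 - 3*y


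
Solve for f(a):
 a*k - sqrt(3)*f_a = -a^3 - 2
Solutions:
 f(a) = C1 + sqrt(3)*a^4/12 + sqrt(3)*a^2*k/6 + 2*sqrt(3)*a/3


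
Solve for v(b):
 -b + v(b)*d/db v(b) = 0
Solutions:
 v(b) = -sqrt(C1 + b^2)
 v(b) = sqrt(C1 + b^2)


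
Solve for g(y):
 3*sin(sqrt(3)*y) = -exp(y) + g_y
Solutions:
 g(y) = C1 + exp(y) - sqrt(3)*cos(sqrt(3)*y)


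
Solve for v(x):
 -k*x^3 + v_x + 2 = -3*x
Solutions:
 v(x) = C1 + k*x^4/4 - 3*x^2/2 - 2*x


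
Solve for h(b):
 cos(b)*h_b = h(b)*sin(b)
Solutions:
 h(b) = C1/cos(b)


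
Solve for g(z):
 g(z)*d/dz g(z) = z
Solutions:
 g(z) = -sqrt(C1 + z^2)
 g(z) = sqrt(C1 + z^2)


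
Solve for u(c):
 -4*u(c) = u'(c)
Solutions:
 u(c) = C1*exp(-4*c)


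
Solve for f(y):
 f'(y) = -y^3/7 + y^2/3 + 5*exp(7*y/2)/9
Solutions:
 f(y) = C1 - y^4/28 + y^3/9 + 10*exp(7*y/2)/63


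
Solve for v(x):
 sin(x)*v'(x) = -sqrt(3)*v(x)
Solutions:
 v(x) = C1*(cos(x) + 1)^(sqrt(3)/2)/(cos(x) - 1)^(sqrt(3)/2)


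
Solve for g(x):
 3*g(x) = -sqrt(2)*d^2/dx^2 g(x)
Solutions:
 g(x) = C1*sin(2^(3/4)*sqrt(3)*x/2) + C2*cos(2^(3/4)*sqrt(3)*x/2)


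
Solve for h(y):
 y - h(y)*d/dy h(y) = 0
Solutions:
 h(y) = -sqrt(C1 + y^2)
 h(y) = sqrt(C1 + y^2)


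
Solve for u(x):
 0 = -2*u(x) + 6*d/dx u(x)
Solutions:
 u(x) = C1*exp(x/3)


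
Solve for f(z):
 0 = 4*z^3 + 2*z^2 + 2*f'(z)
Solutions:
 f(z) = C1 - z^4/2 - z^3/3


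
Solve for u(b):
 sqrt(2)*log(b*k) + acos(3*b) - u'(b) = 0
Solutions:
 u(b) = C1 + sqrt(2)*b*(log(b*k) - 1) + b*acos(3*b) - sqrt(1 - 9*b^2)/3


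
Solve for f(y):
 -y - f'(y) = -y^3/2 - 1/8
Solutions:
 f(y) = C1 + y^4/8 - y^2/2 + y/8


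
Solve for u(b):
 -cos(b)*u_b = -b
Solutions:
 u(b) = C1 + Integral(b/cos(b), b)


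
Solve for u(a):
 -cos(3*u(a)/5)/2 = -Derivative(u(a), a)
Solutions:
 -a/2 - 5*log(sin(3*u(a)/5) - 1)/6 + 5*log(sin(3*u(a)/5) + 1)/6 = C1


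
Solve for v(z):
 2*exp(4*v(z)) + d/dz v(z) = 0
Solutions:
 v(z) = log(-I*(1/(C1 + 8*z))^(1/4))
 v(z) = log(I*(1/(C1 + 8*z))^(1/4))
 v(z) = log(-(1/(C1 + 8*z))^(1/4))
 v(z) = log(1/(C1 + 8*z))/4


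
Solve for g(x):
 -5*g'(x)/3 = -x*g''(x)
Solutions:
 g(x) = C1 + C2*x^(8/3)


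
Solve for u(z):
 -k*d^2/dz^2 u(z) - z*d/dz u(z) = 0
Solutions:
 u(z) = C1 + C2*sqrt(k)*erf(sqrt(2)*z*sqrt(1/k)/2)


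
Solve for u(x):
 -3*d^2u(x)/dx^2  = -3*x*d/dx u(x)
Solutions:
 u(x) = C1 + C2*erfi(sqrt(2)*x/2)


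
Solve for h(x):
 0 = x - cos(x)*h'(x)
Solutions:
 h(x) = C1 + Integral(x/cos(x), x)


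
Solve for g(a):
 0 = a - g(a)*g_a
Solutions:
 g(a) = -sqrt(C1 + a^2)
 g(a) = sqrt(C1 + a^2)


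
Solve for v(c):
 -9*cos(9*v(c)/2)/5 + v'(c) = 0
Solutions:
 -9*c/5 - log(sin(9*v(c)/2) - 1)/9 + log(sin(9*v(c)/2) + 1)/9 = C1


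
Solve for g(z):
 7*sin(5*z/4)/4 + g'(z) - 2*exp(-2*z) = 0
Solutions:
 g(z) = C1 + 7*cos(5*z/4)/5 - exp(-2*z)


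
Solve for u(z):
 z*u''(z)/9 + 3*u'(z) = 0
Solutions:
 u(z) = C1 + C2/z^26


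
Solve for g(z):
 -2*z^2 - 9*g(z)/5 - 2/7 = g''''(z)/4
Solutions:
 g(z) = -10*z^2/9 + (C1*sin(sqrt(3)*5^(3/4)*z/5) + C2*cos(sqrt(3)*5^(3/4)*z/5))*exp(-sqrt(3)*5^(3/4)*z/5) + (C3*sin(sqrt(3)*5^(3/4)*z/5) + C4*cos(sqrt(3)*5^(3/4)*z/5))*exp(sqrt(3)*5^(3/4)*z/5) - 10/63


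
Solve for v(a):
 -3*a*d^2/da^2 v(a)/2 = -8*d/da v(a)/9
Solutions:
 v(a) = C1 + C2*a^(43/27)


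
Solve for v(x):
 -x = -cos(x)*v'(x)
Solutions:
 v(x) = C1 + Integral(x/cos(x), x)


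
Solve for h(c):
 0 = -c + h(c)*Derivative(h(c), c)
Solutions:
 h(c) = -sqrt(C1 + c^2)
 h(c) = sqrt(C1 + c^2)


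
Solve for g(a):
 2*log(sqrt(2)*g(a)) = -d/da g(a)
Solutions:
 Integral(1/(2*log(_y) + log(2)), (_y, g(a))) = C1 - a


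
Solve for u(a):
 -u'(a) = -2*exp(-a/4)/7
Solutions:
 u(a) = C1 - 8*exp(-a/4)/7


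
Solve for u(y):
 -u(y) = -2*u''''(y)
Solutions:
 u(y) = C1*exp(-2^(3/4)*y/2) + C2*exp(2^(3/4)*y/2) + C3*sin(2^(3/4)*y/2) + C4*cos(2^(3/4)*y/2)


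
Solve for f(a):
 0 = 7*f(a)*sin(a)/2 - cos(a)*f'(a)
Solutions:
 f(a) = C1/cos(a)^(7/2)


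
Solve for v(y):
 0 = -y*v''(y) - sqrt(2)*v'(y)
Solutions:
 v(y) = C1 + C2*y^(1 - sqrt(2))


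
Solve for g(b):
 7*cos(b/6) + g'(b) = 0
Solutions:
 g(b) = C1 - 42*sin(b/6)


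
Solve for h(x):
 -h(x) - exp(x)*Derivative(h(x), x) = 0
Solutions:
 h(x) = C1*exp(exp(-x))


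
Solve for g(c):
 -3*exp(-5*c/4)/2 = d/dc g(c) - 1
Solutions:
 g(c) = C1 + c + 6*exp(-5*c/4)/5


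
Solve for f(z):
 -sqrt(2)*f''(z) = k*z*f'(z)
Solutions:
 f(z) = Piecewise((-2^(3/4)*sqrt(pi)*C1*erf(2^(1/4)*sqrt(k)*z/2)/(2*sqrt(k)) - C2, (k > 0) | (k < 0)), (-C1*z - C2, True))


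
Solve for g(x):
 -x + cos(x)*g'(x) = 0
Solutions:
 g(x) = C1 + Integral(x/cos(x), x)


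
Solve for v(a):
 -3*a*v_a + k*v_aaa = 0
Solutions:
 v(a) = C1 + Integral(C2*airyai(3^(1/3)*a*(1/k)^(1/3)) + C3*airybi(3^(1/3)*a*(1/k)^(1/3)), a)


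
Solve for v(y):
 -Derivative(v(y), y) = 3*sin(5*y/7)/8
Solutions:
 v(y) = C1 + 21*cos(5*y/7)/40


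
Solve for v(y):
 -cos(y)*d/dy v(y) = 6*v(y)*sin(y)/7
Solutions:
 v(y) = C1*cos(y)^(6/7)


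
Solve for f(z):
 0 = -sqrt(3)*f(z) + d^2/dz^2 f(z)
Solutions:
 f(z) = C1*exp(-3^(1/4)*z) + C2*exp(3^(1/4)*z)


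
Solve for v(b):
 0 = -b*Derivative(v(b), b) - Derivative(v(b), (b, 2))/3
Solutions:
 v(b) = C1 + C2*erf(sqrt(6)*b/2)


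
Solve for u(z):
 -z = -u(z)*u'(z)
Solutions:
 u(z) = -sqrt(C1 + z^2)
 u(z) = sqrt(C1 + z^2)


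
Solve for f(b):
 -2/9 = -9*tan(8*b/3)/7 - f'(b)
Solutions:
 f(b) = C1 + 2*b/9 + 27*log(cos(8*b/3))/56


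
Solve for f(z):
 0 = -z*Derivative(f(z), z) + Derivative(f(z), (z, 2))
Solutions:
 f(z) = C1 + C2*erfi(sqrt(2)*z/2)


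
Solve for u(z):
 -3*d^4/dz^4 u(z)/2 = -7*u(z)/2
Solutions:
 u(z) = C1*exp(-3^(3/4)*7^(1/4)*z/3) + C2*exp(3^(3/4)*7^(1/4)*z/3) + C3*sin(3^(3/4)*7^(1/4)*z/3) + C4*cos(3^(3/4)*7^(1/4)*z/3)


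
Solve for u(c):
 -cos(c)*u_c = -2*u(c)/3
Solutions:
 u(c) = C1*(sin(c) + 1)^(1/3)/(sin(c) - 1)^(1/3)


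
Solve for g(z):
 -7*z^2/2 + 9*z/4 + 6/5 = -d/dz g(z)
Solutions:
 g(z) = C1 + 7*z^3/6 - 9*z^2/8 - 6*z/5


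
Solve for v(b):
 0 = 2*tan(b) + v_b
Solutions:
 v(b) = C1 + 2*log(cos(b))


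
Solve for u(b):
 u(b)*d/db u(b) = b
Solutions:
 u(b) = -sqrt(C1 + b^2)
 u(b) = sqrt(C1 + b^2)


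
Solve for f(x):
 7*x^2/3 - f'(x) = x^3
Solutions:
 f(x) = C1 - x^4/4 + 7*x^3/9


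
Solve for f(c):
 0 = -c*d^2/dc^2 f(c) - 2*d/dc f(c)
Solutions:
 f(c) = C1 + C2/c


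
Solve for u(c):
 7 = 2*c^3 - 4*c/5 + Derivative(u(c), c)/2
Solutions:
 u(c) = C1 - c^4 + 4*c^2/5 + 14*c


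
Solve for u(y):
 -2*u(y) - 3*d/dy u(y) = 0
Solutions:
 u(y) = C1*exp(-2*y/3)


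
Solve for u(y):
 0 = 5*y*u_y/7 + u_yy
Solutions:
 u(y) = C1 + C2*erf(sqrt(70)*y/14)


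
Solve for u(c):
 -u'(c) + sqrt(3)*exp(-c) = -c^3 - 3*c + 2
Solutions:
 u(c) = C1 + c^4/4 + 3*c^2/2 - 2*c - sqrt(3)*exp(-c)


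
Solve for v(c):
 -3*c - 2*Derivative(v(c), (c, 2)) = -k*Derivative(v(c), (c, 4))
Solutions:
 v(c) = C1 + C2*c + C3*exp(-sqrt(2)*c*sqrt(1/k)) + C4*exp(sqrt(2)*c*sqrt(1/k)) - c^3/4


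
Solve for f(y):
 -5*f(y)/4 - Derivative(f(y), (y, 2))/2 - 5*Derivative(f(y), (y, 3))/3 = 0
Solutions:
 f(y) = C1*exp(y*(-2 + (5*sqrt(5655) + 376)^(-1/3) + (5*sqrt(5655) + 376)^(1/3))/20)*sin(sqrt(3)*y*(-(5*sqrt(5655) + 376)^(1/3) + (5*sqrt(5655) + 376)^(-1/3))/20) + C2*exp(y*(-2 + (5*sqrt(5655) + 376)^(-1/3) + (5*sqrt(5655) + 376)^(1/3))/20)*cos(sqrt(3)*y*(-(5*sqrt(5655) + 376)^(1/3) + (5*sqrt(5655) + 376)^(-1/3))/20) + C3*exp(-y*((5*sqrt(5655) + 376)^(-1/3) + 1 + (5*sqrt(5655) + 376)^(1/3))/10)


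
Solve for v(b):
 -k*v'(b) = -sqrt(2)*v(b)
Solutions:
 v(b) = C1*exp(sqrt(2)*b/k)


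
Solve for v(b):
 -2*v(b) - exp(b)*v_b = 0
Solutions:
 v(b) = C1*exp(2*exp(-b))


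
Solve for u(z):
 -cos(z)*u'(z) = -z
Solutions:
 u(z) = C1 + Integral(z/cos(z), z)


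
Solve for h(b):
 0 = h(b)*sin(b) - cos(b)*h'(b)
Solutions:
 h(b) = C1/cos(b)


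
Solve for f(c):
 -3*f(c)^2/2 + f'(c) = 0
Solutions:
 f(c) = -2/(C1 + 3*c)


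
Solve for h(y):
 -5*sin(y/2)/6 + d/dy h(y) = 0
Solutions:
 h(y) = C1 - 5*cos(y/2)/3


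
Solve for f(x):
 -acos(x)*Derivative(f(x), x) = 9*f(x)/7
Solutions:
 f(x) = C1*exp(-9*Integral(1/acos(x), x)/7)


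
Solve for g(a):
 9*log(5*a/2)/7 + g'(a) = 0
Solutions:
 g(a) = C1 - 9*a*log(a)/7 - 9*a*log(5)/7 + 9*a*log(2)/7 + 9*a/7


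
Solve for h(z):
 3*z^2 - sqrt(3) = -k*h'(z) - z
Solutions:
 h(z) = C1 - z^3/k - z^2/(2*k) + sqrt(3)*z/k


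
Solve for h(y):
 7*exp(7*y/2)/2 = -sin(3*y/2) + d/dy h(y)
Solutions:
 h(y) = C1 + exp(7*y/2) - 2*cos(3*y/2)/3


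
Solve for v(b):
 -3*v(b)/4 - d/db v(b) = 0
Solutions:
 v(b) = C1*exp(-3*b/4)


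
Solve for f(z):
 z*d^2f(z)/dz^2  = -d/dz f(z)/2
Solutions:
 f(z) = C1 + C2*sqrt(z)


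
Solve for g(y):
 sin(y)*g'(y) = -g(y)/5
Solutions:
 g(y) = C1*(cos(y) + 1)^(1/10)/(cos(y) - 1)^(1/10)


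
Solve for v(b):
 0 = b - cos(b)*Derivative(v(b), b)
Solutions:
 v(b) = C1 + Integral(b/cos(b), b)


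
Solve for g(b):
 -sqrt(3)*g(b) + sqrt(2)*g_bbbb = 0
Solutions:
 g(b) = C1*exp(-2^(7/8)*3^(1/8)*b/2) + C2*exp(2^(7/8)*3^(1/8)*b/2) + C3*sin(2^(7/8)*3^(1/8)*b/2) + C4*cos(2^(7/8)*3^(1/8)*b/2)


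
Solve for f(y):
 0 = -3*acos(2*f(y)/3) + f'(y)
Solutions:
 Integral(1/acos(2*_y/3), (_y, f(y))) = C1 + 3*y


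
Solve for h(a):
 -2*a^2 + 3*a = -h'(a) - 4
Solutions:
 h(a) = C1 + 2*a^3/3 - 3*a^2/2 - 4*a


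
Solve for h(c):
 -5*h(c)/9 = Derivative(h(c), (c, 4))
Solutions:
 h(c) = (C1*sin(5^(1/4)*sqrt(6)*c/6) + C2*cos(5^(1/4)*sqrt(6)*c/6))*exp(-5^(1/4)*sqrt(6)*c/6) + (C3*sin(5^(1/4)*sqrt(6)*c/6) + C4*cos(5^(1/4)*sqrt(6)*c/6))*exp(5^(1/4)*sqrt(6)*c/6)


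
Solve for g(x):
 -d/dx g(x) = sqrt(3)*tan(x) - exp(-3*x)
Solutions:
 g(x) = C1 - sqrt(3)*log(tan(x)^2 + 1)/2 - exp(-3*x)/3


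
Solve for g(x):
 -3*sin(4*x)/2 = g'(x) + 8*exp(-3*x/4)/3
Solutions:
 g(x) = C1 + 3*cos(4*x)/8 + 32*exp(-3*x/4)/9


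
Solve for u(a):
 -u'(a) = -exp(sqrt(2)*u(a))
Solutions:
 u(a) = sqrt(2)*(2*log(-1/(C1 + a)) - log(2))/4


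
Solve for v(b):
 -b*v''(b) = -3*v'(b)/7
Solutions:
 v(b) = C1 + C2*b^(10/7)


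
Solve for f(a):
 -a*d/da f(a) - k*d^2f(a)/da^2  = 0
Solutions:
 f(a) = C1 + C2*sqrt(k)*erf(sqrt(2)*a*sqrt(1/k)/2)


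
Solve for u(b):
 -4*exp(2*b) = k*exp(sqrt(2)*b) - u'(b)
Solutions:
 u(b) = C1 + sqrt(2)*k*exp(sqrt(2)*b)/2 + 2*exp(2*b)


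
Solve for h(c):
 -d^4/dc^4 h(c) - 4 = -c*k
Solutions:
 h(c) = C1 + C2*c + C3*c^2 + C4*c^3 + c^5*k/120 - c^4/6


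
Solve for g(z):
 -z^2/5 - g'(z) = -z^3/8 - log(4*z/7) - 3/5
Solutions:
 g(z) = C1 + z^4/32 - z^3/15 + z*log(z) + z*log(4/7) - 2*z/5


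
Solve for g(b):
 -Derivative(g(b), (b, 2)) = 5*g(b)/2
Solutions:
 g(b) = C1*sin(sqrt(10)*b/2) + C2*cos(sqrt(10)*b/2)


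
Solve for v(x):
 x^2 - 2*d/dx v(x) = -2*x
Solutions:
 v(x) = C1 + x^3/6 + x^2/2


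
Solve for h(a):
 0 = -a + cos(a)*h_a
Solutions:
 h(a) = C1 + Integral(a/cos(a), a)


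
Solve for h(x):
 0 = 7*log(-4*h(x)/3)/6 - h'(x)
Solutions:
 -6*Integral(1/(log(-_y) - log(3) + 2*log(2)), (_y, h(x)))/7 = C1 - x


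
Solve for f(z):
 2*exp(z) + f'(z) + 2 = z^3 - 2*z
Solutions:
 f(z) = C1 + z^4/4 - z^2 - 2*z - 2*exp(z)


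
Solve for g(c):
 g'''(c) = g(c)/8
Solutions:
 g(c) = C3*exp(c/2) + (C1*sin(sqrt(3)*c/4) + C2*cos(sqrt(3)*c/4))*exp(-c/4)


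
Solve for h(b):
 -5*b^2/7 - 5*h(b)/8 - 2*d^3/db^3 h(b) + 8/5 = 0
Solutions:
 h(b) = C3*exp(-2^(2/3)*5^(1/3)*b/4) - 8*b^2/7 + (C1*sin(2^(2/3)*sqrt(3)*5^(1/3)*b/8) + C2*cos(2^(2/3)*sqrt(3)*5^(1/3)*b/8))*exp(2^(2/3)*5^(1/3)*b/8) + 64/25


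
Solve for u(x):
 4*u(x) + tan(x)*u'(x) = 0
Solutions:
 u(x) = C1/sin(x)^4


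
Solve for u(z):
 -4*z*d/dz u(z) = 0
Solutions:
 u(z) = C1


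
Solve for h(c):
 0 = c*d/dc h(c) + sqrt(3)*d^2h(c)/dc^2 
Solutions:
 h(c) = C1 + C2*erf(sqrt(2)*3^(3/4)*c/6)


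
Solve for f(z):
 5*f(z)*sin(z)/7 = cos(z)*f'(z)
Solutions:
 f(z) = C1/cos(z)^(5/7)


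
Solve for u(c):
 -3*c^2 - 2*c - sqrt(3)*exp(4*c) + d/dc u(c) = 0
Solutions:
 u(c) = C1 + c^3 + c^2 + sqrt(3)*exp(4*c)/4


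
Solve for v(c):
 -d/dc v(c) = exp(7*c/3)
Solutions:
 v(c) = C1 - 3*exp(7*c/3)/7


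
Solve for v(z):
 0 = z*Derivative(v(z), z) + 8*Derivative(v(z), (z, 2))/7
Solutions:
 v(z) = C1 + C2*erf(sqrt(7)*z/4)


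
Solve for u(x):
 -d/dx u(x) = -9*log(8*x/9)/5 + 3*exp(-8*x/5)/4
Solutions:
 u(x) = C1 + 9*x*log(x)/5 + 9*x*(-2*log(3) - 1 + 3*log(2))/5 + 15*exp(-8*x/5)/32


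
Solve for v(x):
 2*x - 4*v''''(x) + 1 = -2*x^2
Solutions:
 v(x) = C1 + C2*x + C3*x^2 + C4*x^3 + x^6/720 + x^5/240 + x^4/96


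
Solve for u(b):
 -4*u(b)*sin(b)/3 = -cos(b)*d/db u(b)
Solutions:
 u(b) = C1/cos(b)^(4/3)


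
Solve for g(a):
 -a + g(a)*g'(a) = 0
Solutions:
 g(a) = -sqrt(C1 + a^2)
 g(a) = sqrt(C1 + a^2)


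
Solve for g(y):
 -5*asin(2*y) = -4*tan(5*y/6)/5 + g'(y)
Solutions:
 g(y) = C1 - 5*y*asin(2*y) - 5*sqrt(1 - 4*y^2)/2 - 24*log(cos(5*y/6))/25


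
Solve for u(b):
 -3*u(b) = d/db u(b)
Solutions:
 u(b) = C1*exp(-3*b)


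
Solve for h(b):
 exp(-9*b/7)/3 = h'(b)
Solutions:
 h(b) = C1 - 7*exp(-9*b/7)/27


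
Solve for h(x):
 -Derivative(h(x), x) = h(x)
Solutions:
 h(x) = C1*exp(-x)


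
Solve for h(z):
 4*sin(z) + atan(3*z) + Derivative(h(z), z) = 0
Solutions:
 h(z) = C1 - z*atan(3*z) + log(9*z^2 + 1)/6 + 4*cos(z)


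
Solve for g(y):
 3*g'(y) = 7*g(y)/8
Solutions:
 g(y) = C1*exp(7*y/24)


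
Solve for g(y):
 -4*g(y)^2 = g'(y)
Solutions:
 g(y) = 1/(C1 + 4*y)


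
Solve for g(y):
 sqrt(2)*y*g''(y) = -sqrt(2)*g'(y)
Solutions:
 g(y) = C1 + C2*log(y)


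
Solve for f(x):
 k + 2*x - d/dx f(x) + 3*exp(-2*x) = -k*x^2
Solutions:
 f(x) = C1 + k*x^3/3 + k*x + x^2 - 3*exp(-2*x)/2


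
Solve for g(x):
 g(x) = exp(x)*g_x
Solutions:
 g(x) = C1*exp(-exp(-x))


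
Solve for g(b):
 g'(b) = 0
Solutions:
 g(b) = C1


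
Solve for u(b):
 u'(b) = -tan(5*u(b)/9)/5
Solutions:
 u(b) = -9*asin(C1*exp(-b/9))/5 + 9*pi/5
 u(b) = 9*asin(C1*exp(-b/9))/5


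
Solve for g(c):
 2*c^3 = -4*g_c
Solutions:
 g(c) = C1 - c^4/8


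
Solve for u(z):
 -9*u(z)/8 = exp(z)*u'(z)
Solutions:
 u(z) = C1*exp(9*exp(-z)/8)


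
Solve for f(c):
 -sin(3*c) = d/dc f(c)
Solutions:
 f(c) = C1 + cos(3*c)/3


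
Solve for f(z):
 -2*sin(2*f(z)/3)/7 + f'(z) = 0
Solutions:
 -2*z/7 + 3*log(cos(2*f(z)/3) - 1)/4 - 3*log(cos(2*f(z)/3) + 1)/4 = C1


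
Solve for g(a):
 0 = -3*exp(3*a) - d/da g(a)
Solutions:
 g(a) = C1 - exp(3*a)


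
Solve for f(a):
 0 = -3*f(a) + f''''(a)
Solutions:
 f(a) = C1*exp(-3^(1/4)*a) + C2*exp(3^(1/4)*a) + C3*sin(3^(1/4)*a) + C4*cos(3^(1/4)*a)


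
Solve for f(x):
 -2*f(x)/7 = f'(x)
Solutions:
 f(x) = C1*exp(-2*x/7)


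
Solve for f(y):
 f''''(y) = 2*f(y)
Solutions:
 f(y) = C1*exp(-2^(1/4)*y) + C2*exp(2^(1/4)*y) + C3*sin(2^(1/4)*y) + C4*cos(2^(1/4)*y)


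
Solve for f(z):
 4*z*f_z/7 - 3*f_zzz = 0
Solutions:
 f(z) = C1 + Integral(C2*airyai(42^(2/3)*z/21) + C3*airybi(42^(2/3)*z/21), z)


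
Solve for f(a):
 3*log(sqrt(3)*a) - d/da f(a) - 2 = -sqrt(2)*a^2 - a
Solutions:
 f(a) = C1 + sqrt(2)*a^3/3 + a^2/2 + 3*a*log(a) - 5*a + 3*a*log(3)/2


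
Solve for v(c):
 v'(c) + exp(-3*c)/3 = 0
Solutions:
 v(c) = C1 + exp(-3*c)/9


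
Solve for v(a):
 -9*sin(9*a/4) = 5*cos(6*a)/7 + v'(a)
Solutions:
 v(a) = C1 - 5*sin(6*a)/42 + 4*cos(9*a/4)


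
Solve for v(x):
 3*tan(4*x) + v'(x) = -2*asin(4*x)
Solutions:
 v(x) = C1 - 2*x*asin(4*x) - sqrt(1 - 16*x^2)/2 + 3*log(cos(4*x))/4


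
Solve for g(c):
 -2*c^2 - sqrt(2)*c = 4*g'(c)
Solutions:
 g(c) = C1 - c^3/6 - sqrt(2)*c^2/8


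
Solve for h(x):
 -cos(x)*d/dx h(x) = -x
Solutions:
 h(x) = C1 + Integral(x/cos(x), x)


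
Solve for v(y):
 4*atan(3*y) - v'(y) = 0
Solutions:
 v(y) = C1 + 4*y*atan(3*y) - 2*log(9*y^2 + 1)/3


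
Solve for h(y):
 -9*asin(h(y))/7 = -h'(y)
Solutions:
 Integral(1/asin(_y), (_y, h(y))) = C1 + 9*y/7


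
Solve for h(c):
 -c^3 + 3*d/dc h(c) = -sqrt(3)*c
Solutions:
 h(c) = C1 + c^4/12 - sqrt(3)*c^2/6


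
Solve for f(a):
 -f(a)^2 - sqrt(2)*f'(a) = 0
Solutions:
 f(a) = 2/(C1 + sqrt(2)*a)


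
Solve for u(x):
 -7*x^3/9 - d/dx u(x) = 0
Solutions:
 u(x) = C1 - 7*x^4/36


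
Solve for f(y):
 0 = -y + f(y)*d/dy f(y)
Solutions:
 f(y) = -sqrt(C1 + y^2)
 f(y) = sqrt(C1 + y^2)


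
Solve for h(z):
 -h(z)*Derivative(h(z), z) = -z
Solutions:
 h(z) = -sqrt(C1 + z^2)
 h(z) = sqrt(C1 + z^2)


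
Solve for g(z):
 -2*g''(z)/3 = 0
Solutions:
 g(z) = C1 + C2*z


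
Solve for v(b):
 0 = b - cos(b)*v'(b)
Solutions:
 v(b) = C1 + Integral(b/cos(b), b)


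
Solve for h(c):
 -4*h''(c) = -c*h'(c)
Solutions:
 h(c) = C1 + C2*erfi(sqrt(2)*c/4)


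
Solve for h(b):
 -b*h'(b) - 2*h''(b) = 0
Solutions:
 h(b) = C1 + C2*erf(b/2)


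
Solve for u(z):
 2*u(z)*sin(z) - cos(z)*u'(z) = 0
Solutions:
 u(z) = C1/cos(z)^2


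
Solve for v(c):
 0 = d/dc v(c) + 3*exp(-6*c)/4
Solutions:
 v(c) = C1 + exp(-6*c)/8


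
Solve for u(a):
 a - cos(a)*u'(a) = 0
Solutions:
 u(a) = C1 + Integral(a/cos(a), a)


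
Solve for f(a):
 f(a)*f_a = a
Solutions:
 f(a) = -sqrt(C1 + a^2)
 f(a) = sqrt(C1 + a^2)


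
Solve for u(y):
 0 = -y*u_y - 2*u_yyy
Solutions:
 u(y) = C1 + Integral(C2*airyai(-2^(2/3)*y/2) + C3*airybi(-2^(2/3)*y/2), y)


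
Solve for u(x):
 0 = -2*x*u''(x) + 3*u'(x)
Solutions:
 u(x) = C1 + C2*x^(5/2)


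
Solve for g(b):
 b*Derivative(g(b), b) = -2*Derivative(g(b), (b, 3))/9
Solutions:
 g(b) = C1 + Integral(C2*airyai(-6^(2/3)*b/2) + C3*airybi(-6^(2/3)*b/2), b)


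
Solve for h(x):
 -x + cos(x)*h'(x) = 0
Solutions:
 h(x) = C1 + Integral(x/cos(x), x)


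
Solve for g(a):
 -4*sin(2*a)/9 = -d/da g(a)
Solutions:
 g(a) = C1 - 2*cos(2*a)/9


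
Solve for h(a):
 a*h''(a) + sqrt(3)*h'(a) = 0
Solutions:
 h(a) = C1 + C2*a^(1 - sqrt(3))


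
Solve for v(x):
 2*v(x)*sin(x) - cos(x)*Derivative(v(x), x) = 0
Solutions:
 v(x) = C1/cos(x)^2


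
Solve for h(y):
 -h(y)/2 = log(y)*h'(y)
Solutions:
 h(y) = C1*exp(-li(y)/2)


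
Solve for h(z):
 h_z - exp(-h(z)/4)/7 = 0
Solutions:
 h(z) = 4*log(C1 + z/28)


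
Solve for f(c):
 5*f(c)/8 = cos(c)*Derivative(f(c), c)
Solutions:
 f(c) = C1*(sin(c) + 1)^(5/16)/(sin(c) - 1)^(5/16)


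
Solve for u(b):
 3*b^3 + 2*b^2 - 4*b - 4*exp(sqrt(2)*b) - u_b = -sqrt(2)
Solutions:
 u(b) = C1 + 3*b^4/4 + 2*b^3/3 - 2*b^2 + sqrt(2)*b - 2*sqrt(2)*exp(sqrt(2)*b)


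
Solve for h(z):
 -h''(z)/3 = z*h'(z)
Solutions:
 h(z) = C1 + C2*erf(sqrt(6)*z/2)


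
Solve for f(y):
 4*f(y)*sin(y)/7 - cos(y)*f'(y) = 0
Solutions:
 f(y) = C1/cos(y)^(4/7)


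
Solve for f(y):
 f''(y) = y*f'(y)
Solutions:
 f(y) = C1 + C2*erfi(sqrt(2)*y/2)


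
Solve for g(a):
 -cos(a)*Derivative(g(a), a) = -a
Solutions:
 g(a) = C1 + Integral(a/cos(a), a)


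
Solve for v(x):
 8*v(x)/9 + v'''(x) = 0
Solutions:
 v(x) = C3*exp(-2*3^(1/3)*x/3) + (C1*sin(3^(5/6)*x/3) + C2*cos(3^(5/6)*x/3))*exp(3^(1/3)*x/3)


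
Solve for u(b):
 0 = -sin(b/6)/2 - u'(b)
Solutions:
 u(b) = C1 + 3*cos(b/6)


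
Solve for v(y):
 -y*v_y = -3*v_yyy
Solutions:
 v(y) = C1 + Integral(C2*airyai(3^(2/3)*y/3) + C3*airybi(3^(2/3)*y/3), y)


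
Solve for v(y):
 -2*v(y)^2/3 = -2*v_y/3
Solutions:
 v(y) = -1/(C1 + y)


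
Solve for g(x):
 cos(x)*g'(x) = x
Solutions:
 g(x) = C1 + Integral(x/cos(x), x)


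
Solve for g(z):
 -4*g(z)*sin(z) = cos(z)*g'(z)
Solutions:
 g(z) = C1*cos(z)^4


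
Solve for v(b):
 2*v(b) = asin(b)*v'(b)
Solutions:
 v(b) = C1*exp(2*Integral(1/asin(b), b))


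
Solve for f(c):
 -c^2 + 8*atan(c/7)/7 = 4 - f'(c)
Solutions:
 f(c) = C1 + c^3/3 - 8*c*atan(c/7)/7 + 4*c + 4*log(c^2 + 49)


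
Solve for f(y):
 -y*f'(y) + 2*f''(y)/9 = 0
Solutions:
 f(y) = C1 + C2*erfi(3*y/2)


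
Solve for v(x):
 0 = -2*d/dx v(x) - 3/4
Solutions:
 v(x) = C1 - 3*x/8


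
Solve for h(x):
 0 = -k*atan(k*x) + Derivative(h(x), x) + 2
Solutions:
 h(x) = C1 + k*Piecewise((x*atan(k*x) - log(k^2*x^2 + 1)/(2*k), Ne(k, 0)), (0, True)) - 2*x


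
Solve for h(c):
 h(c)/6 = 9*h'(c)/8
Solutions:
 h(c) = C1*exp(4*c/27)


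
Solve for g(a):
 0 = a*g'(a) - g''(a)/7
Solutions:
 g(a) = C1 + C2*erfi(sqrt(14)*a/2)


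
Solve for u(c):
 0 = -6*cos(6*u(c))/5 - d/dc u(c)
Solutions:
 6*c/5 - log(sin(6*u(c)) - 1)/12 + log(sin(6*u(c)) + 1)/12 = C1


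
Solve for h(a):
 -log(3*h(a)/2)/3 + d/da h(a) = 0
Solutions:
 3*Integral(1/(-log(_y) - log(3) + log(2)), (_y, h(a))) = C1 - a


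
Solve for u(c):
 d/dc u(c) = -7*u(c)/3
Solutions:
 u(c) = C1*exp(-7*c/3)


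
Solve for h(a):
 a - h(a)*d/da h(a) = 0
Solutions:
 h(a) = -sqrt(C1 + a^2)
 h(a) = sqrt(C1 + a^2)


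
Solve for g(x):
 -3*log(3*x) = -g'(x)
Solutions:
 g(x) = C1 + 3*x*log(x) - 3*x + x*log(27)


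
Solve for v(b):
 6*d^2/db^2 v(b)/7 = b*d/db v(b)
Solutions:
 v(b) = C1 + C2*erfi(sqrt(21)*b/6)


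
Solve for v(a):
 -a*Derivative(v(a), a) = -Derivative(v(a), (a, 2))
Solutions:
 v(a) = C1 + C2*erfi(sqrt(2)*a/2)


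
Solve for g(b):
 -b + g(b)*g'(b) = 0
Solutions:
 g(b) = -sqrt(C1 + b^2)
 g(b) = sqrt(C1 + b^2)


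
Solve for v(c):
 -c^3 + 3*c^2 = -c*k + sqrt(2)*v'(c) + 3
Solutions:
 v(c) = C1 - sqrt(2)*c^4/8 + sqrt(2)*c^3/2 + sqrt(2)*c^2*k/4 - 3*sqrt(2)*c/2


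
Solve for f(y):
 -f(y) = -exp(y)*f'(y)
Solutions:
 f(y) = C1*exp(-exp(-y))


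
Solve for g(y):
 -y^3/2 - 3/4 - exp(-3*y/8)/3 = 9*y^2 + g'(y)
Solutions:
 g(y) = C1 - y^4/8 - 3*y^3 - 3*y/4 + 8*exp(-3*y/8)/9


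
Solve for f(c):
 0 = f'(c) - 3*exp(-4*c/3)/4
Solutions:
 f(c) = C1 - 9*exp(-4*c/3)/16


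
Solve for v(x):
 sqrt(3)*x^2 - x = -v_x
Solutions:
 v(x) = C1 - sqrt(3)*x^3/3 + x^2/2


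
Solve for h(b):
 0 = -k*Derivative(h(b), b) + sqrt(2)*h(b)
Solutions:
 h(b) = C1*exp(sqrt(2)*b/k)


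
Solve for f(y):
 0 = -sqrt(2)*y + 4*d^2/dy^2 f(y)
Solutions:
 f(y) = C1 + C2*y + sqrt(2)*y^3/24


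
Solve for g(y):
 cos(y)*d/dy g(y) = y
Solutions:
 g(y) = C1 + Integral(y/cos(y), y)


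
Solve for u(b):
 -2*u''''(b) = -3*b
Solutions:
 u(b) = C1 + C2*b + C3*b^2 + C4*b^3 + b^5/80


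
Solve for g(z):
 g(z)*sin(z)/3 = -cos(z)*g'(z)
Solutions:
 g(z) = C1*cos(z)^(1/3)


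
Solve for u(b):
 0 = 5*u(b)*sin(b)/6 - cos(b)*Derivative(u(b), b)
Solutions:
 u(b) = C1/cos(b)^(5/6)


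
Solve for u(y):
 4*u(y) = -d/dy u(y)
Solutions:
 u(y) = C1*exp(-4*y)


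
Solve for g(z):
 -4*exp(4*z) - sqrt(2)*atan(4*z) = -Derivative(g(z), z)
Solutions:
 g(z) = C1 + sqrt(2)*(z*atan(4*z) - log(16*z^2 + 1)/8) + exp(4*z)


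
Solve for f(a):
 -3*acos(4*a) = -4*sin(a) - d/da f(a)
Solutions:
 f(a) = C1 + 3*a*acos(4*a) - 3*sqrt(1 - 16*a^2)/4 + 4*cos(a)


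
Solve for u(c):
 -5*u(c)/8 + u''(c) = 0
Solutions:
 u(c) = C1*exp(-sqrt(10)*c/4) + C2*exp(sqrt(10)*c/4)


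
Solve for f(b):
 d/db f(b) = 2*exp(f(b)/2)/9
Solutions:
 f(b) = 2*log(-1/(C1 + 2*b)) + 2*log(18)


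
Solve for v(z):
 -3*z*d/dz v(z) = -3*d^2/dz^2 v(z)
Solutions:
 v(z) = C1 + C2*erfi(sqrt(2)*z/2)


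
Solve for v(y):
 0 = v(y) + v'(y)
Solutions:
 v(y) = C1*exp(-y)


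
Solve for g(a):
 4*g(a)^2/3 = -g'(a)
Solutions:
 g(a) = 3/(C1 + 4*a)


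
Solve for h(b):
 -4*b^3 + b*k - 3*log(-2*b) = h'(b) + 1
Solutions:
 h(b) = C1 - b^4 + b^2*k/2 - 3*b*log(-b) + b*(2 - 3*log(2))


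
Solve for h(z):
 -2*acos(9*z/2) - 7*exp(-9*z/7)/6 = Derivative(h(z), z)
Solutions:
 h(z) = C1 - 2*z*acos(9*z/2) + 2*sqrt(4 - 81*z^2)/9 + 49*exp(-9*z/7)/54


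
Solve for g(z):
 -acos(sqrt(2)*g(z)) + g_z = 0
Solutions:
 Integral(1/acos(sqrt(2)*_y), (_y, g(z))) = C1 + z


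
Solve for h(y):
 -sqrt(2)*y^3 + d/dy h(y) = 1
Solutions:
 h(y) = C1 + sqrt(2)*y^4/4 + y
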